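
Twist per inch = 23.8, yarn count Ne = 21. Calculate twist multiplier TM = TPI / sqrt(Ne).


Formula: TM = TPI / sqrt(Ne)
Step 1: sqrt(Ne) = sqrt(21) = 4.5826
Step 2: TM = 23.8 / 4.5826 = 5.19

5.19 TM


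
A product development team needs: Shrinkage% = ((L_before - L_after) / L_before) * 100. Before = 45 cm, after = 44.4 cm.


Formula: Shrinkage% = ((L_before - L_after) / L_before) * 100
Step 1: Shrinkage = 45 - 44.4 = 0.6 cm
Step 2: Shrinkage% = (0.6 / 45) * 100
Step 3: Shrinkage% = 0.013333 * 100 = 1.3333% ≈ 1.3%

1.3%


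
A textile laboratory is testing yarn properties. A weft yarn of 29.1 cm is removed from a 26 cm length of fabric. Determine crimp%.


Formula: Crimp% = ((L_yarn - L_fabric) / L_fabric) * 100
Step 1: Extension = 29.1 - 26 = 3.1 cm
Step 2: Crimp% = (3.1 / 26) * 100
Step 3: Crimp% = 0.119231 * 100 = 11.9231% ≈ 11.9%

11.9%


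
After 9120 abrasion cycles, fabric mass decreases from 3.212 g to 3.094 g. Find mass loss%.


Formula: Mass loss% = ((m_before - m_after) / m_before) * 100
Step 1: Mass loss = 3.212 - 3.094 = 0.118 g
Step 2: Ratio = 0.118 / 3.212 = 0.0367372
Step 3: Mass loss% = 0.0367372 * 100 = 3.67372% ≈ 3.67%

3.67%


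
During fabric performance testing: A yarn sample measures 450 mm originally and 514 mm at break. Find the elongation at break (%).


Formula: Elongation (%) = ((L_break - L0) / L0) * 100
Step 1: Extension = 514 - 450 = 64 mm
Step 2: Elongation = (64 / 450) * 100
Step 3: Elongation = 0.142222 * 100 = 14.2222% ≈ 14.2%

14.2%


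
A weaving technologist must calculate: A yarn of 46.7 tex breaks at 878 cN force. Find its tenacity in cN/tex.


Formula: Tenacity = Breaking force / Linear density
Tenacity = 878 cN / 46.7 tex
Tenacity = 18.80 cN/tex

18.80 cN/tex


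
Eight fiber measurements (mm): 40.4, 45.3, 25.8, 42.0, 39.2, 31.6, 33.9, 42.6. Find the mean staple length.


Formula: Mean = sum of lengths / count
Sum = 40.4 + 45.3 + 25.8 + 42.0 + 39.2 + 31.6 + 33.9 + 42.6
Sum = 300.8 mm
Mean = 300.8 / 8 = 37.60 mm

37.60 mm


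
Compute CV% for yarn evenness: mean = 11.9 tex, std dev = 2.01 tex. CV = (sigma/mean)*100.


Formula: CV% = (standard deviation / mean) * 100
Step 1: Ratio = 2.01 / 11.9 = 0.168908
Step 2: CV% = 0.168908 * 100 = 16.8908% ≈ 16.9%

16.9%


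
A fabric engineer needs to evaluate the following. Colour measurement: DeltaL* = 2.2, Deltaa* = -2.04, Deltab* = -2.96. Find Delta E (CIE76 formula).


Formula: Delta E = sqrt(dL*^2 + da*^2 + db*^2)
Step 1: dL*^2 = 2.2^2 = 4.84
Step 2: da*^2 = (-2.04)^2 = 4.1616
Step 3: db*^2 = (-2.96)^2 = 8.7616
Step 4: Sum = 4.84 + 4.1616 + 8.7616 = 17.7632
Step 5: Delta E = sqrt(17.7632) = 4.21

4.21 Delta E


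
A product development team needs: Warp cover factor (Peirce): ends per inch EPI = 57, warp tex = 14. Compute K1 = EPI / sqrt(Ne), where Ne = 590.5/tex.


Formula: K1 = EPI / sqrt(Ne), with Ne = 590.5 / tex_warp
Step 1: Ne = 590.5 / 14 = 42.179
Step 2: sqrt(Ne) = sqrt(42.179) = 6.4945
Step 3: K1 = 57 / 6.4945 = 8.8

8.8


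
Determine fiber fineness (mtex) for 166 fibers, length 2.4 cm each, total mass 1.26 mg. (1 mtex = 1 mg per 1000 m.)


Formula: fineness (mtex) = mass (mg) / total length (km) = (mass_mg / total_length_m) * 1000
Step 1: Convert fiber length: 2.4 cm = 0.024 m
Step 2: Total fiber length = 166 * 0.024 = 3.984 m
Step 3: Linear density = 1.26 mg / 3.984 m = 0.3163 mg/m
Step 4: fineness = 0.3163 * 1000 = 316.3 mtex

316.3 mtex


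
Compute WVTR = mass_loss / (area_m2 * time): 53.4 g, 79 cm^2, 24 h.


Formula: WVTR = mass_loss / (area * time)
Step 1: Convert area: 79 cm^2 = 0.0079 m^2
Step 2: WVTR = 53.4 g / (0.0079 m^2 * 24 h)
Step 3: WVTR = 53.4 / 0.1896 = 281.6 g/m^2/h

281.6 g/m^2/h


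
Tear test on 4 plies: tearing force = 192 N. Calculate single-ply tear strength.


Formula: Per-ply strength = Total force / Number of plies
Per-ply = 192 N / 4
Per-ply = 48 N

48 N


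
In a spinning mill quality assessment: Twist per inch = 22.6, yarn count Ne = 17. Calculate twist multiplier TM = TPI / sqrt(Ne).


Formula: TM = TPI / sqrt(Ne)
Step 1: sqrt(Ne) = sqrt(17) = 4.1231
Step 2: TM = 22.6 / 4.1231 = 5.48

5.48 TM


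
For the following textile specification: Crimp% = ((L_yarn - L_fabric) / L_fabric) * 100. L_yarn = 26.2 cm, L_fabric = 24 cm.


Formula: Crimp% = ((L_yarn - L_fabric) / L_fabric) * 100
Step 1: Extension = 26.2 - 24 = 2.2 cm
Step 2: Crimp% = (2.2 / 24) * 100
Step 3: Crimp% = 0.091667 * 100 = 9.1667% ≈ 9.2%

9.2%


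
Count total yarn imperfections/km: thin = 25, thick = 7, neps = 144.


Formula: Total = thin places + thick places + neps
Total = 25 + 7 + 144
Total = 176 imperfections/km

176 imperfections/km


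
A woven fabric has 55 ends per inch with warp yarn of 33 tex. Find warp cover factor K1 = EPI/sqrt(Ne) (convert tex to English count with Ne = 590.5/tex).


Formula: K1 = EPI / sqrt(Ne), with Ne = 590.5 / tex_warp
Step 1: Ne = 590.5 / 33 = 17.894
Step 2: sqrt(Ne) = sqrt(17.894) = 4.2301
Step 3: K1 = 55 / 4.2301 = 13.0

13.0


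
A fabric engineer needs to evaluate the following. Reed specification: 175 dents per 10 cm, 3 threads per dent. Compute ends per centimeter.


Formula: EPC = (dents per 10 cm * ends per dent) / 10
Step 1: Total ends per 10 cm = 175 * 3 = 525
Step 2: EPC = 525 / 10 = 52.5 ends/cm

52.5 ends/cm


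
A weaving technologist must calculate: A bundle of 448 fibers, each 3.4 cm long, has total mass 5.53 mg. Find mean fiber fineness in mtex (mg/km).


Formula: fineness (mtex) = mass (mg) / total length (km) = (mass_mg / total_length_m) * 1000
Step 1: Convert fiber length: 3.4 cm = 0.034 m
Step 2: Total fiber length = 448 * 0.034 = 15.232 m
Step 3: Linear density = 5.53 mg / 15.232 m = 0.3631 mg/m
Step 4: fineness = 0.3631 * 1000 = 363.1 mtex

363.1 mtex


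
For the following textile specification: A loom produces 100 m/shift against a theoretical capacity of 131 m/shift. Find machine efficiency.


Formula: Efficiency% = (Actual output / Theoretical output) * 100
Efficiency% = (100 / 131) * 100
Efficiency% = 0.763359 * 100 = 76.3359% ≈ 76.3%

76.3%


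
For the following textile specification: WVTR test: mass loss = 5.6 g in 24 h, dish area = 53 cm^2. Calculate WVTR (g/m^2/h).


Formula: WVTR = mass_loss / (area * time)
Step 1: Convert area: 53 cm^2 = 0.0053 m^2
Step 2: WVTR = 5.6 g / (0.0053 m^2 * 24 h)
Step 3: WVTR = 5.6 / 0.1272 = 44.0 g/m^2/h

44.0 g/m^2/h


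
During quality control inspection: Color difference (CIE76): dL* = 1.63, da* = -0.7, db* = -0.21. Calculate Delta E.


Formula: Delta E = sqrt(dL*^2 + da*^2 + db*^2)
Step 1: dL*^2 = 1.63^2 = 2.6569
Step 2: da*^2 = (-0.7)^2 = 0.49
Step 3: db*^2 = (-0.21)^2 = 0.0441
Step 4: Sum = 2.6569 + 0.49 + 0.0441 = 3.191
Step 5: Delta E = sqrt(3.191) = 1.79

1.79 Delta E


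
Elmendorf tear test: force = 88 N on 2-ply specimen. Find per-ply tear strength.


Formula: Per-ply strength = Total force / Number of plies
Per-ply = 88 N / 2
Per-ply = 44 N

44 N


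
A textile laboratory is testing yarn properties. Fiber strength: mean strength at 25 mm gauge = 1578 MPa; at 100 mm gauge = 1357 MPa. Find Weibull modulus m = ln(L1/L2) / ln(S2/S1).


Formula: m = ln(L1/L2) / ln(S2/S1)
Step 1: ln(L1/L2) = ln(25/100) = -1.38629
Step 2: S2/S1 = 1357/1578 = 0.85995
Step 3: ln(S2/S1) = ln(0.85995) = -0.15088
Step 4: m = -1.38629 / -0.15088 = 9.19

9.19 (Weibull m)


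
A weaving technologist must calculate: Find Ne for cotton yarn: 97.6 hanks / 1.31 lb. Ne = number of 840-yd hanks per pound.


Formula: Ne = hanks / mass_lb
Substituting: Ne = 97.6 / 1.31
Ne = 74.5

74.5 Ne


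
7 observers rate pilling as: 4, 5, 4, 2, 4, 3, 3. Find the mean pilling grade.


Formula: Mean = sum / count
Sum = 4 + 5 + 4 + 2 + 4 + 3 + 3 = 25
Mean = 25 / 7 = 3.6

3.6


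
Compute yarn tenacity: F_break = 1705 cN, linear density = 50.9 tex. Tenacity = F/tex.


Formula: Tenacity = Breaking force / Linear density
Tenacity = 1705 cN / 50.9 tex
Tenacity = 33.50 cN/tex

33.50 cN/tex


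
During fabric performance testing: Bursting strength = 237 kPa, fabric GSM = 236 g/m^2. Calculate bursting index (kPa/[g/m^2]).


Formula: Bursting Index = Bursting Strength / Fabric GSM
BI = 237 kPa / 236 g/m^2
BI = 1.004 kPa/(g/m^2)

1.004 kPa/(g/m^2)


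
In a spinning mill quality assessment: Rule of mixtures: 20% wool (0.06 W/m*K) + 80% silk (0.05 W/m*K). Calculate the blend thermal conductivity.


Formula: Blend property = (fraction_A * property_A) + (fraction_B * property_B)
Step 1: Contribution A = 20/100 * 0.06 W/m*K = 0.012 W/m*K
Step 2: Contribution B = 80/100 * 0.05 W/m*K = 0.04 W/m*K
Step 3: Blend thermal conductivity = 0.012 + 0.04 = 0.052 W/m*K

0.052 W/m*K


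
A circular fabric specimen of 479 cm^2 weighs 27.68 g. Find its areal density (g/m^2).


Formula: GSM = mass_g / area_m2
Step 1: Convert area: 479 cm^2 = 479 / 10000 = 0.0479 m^2
Step 2: GSM = 27.68 g / 0.0479 m^2 = 577.9 g/m^2

577.9 g/m^2


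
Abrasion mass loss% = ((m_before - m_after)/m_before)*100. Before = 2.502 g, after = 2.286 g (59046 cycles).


Formula: Mass loss% = ((m_before - m_after) / m_before) * 100
Step 1: Mass loss = 2.502 - 2.286 = 0.216 g
Step 2: Ratio = 0.216 / 2.502 = 0.0863309
Step 3: Mass loss% = 0.0863309 * 100 = 8.63309% ≈ 8.63%

8.63%


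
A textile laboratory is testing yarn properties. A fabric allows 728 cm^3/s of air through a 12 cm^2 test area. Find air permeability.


Formula: Air Permeability = Airflow / Test Area
AP = 728 cm^3/s / 12 cm^2
AP = 60.7 cm^3/s/cm^2

60.7 cm^3/s/cm^2


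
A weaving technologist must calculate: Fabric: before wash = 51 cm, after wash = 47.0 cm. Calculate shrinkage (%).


Formula: Shrinkage% = ((L_before - L_after) / L_before) * 100
Step 1: Shrinkage = 51 - 47.0 = 4.0 cm
Step 2: Shrinkage% = (4.0 / 51) * 100
Step 3: Shrinkage% = 0.078431 * 100 = 7.8431% ≈ 7.8%

7.8%


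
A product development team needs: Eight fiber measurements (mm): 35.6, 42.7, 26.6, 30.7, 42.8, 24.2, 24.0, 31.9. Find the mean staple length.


Formula: Mean = sum of lengths / count
Sum = 35.6 + 42.7 + 26.6 + 30.7 + 42.8 + 24.2 + 24.0 + 31.9
Sum = 258.5 mm
Mean = 258.5 / 8 = 32.31 mm

32.31 mm


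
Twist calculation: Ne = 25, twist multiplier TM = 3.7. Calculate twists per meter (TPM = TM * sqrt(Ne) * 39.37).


Formula: TPM = TM * sqrt(Ne) * 39.37
Step 1: sqrt(Ne) = sqrt(25) = 5
Step 2: TM * sqrt(Ne) = 3.7 * 5 = 18.5
Step 3: TPM = 18.5 * 39.37 = 728 twists/m

728 twists/m


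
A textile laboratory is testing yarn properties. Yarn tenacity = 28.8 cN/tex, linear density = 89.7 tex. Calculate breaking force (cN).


Formula: Breaking force = Tenacity * Linear density
F = 28.8 cN/tex * 89.7 tex
F = 2583.36 cN

2583.36 cN


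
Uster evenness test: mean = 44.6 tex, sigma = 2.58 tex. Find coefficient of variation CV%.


Formula: CV% = (standard deviation / mean) * 100
Step 1: Ratio = 2.58 / 44.6 = 0.057848
Step 2: CV% = 0.057848 * 100 = 5.7848% ≈ 5.8%

5.8%


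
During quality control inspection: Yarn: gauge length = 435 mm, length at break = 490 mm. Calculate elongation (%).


Formula: Elongation (%) = ((L_break - L0) / L0) * 100
Step 1: Extension = 490 - 435 = 55 mm
Step 2: Elongation = (55 / 435) * 100
Step 3: Elongation = 0.126437 * 100 = 12.6437% ≈ 12.6%

12.6%


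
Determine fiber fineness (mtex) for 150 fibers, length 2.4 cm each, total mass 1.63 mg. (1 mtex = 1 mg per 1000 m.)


Formula: fineness (mtex) = mass (mg) / total length (km) = (mass_mg / total_length_m) * 1000
Step 1: Convert fiber length: 2.4 cm = 0.024 m
Step 2: Total fiber length = 150 * 0.024 = 3.6 m
Step 3: Linear density = 1.63 mg / 3.6 m = 0.4528 mg/m
Step 4: fineness = 0.4528 * 1000 = 452.8 mtex

452.8 mtex


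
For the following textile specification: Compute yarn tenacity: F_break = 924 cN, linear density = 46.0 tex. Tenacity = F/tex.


Formula: Tenacity = Breaking force / Linear density
Tenacity = 924 cN / 46.0 tex
Tenacity = 20.09 cN/tex

20.09 cN/tex


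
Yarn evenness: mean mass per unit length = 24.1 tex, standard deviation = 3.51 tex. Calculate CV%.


Formula: CV% = (standard deviation / mean) * 100
Step 1: Ratio = 3.51 / 24.1 = 0.145643
Step 2: CV% = 0.145643 * 100 = 14.5643% ≈ 14.6%

14.6%


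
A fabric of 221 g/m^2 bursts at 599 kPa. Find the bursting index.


Formula: Bursting Index = Bursting Strength / Fabric GSM
BI = 599 kPa / 221 g/m^2
BI = 2.710 kPa/(g/m^2)

2.710 kPa/(g/m^2)


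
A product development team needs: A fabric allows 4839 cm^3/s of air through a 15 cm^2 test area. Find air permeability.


Formula: Air Permeability = Airflow / Test Area
AP = 4839 cm^3/s / 15 cm^2
AP = 322.6 cm^3/s/cm^2

322.6 cm^3/s/cm^2


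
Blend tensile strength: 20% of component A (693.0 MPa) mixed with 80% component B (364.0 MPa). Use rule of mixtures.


Formula: Blend property = (fraction_A * property_A) + (fraction_B * property_B)
Step 1: Contribution A = 20/100 * 693.0 MPa = 138.6 MPa
Step 2: Contribution B = 80/100 * 364.0 MPa = 291.2 MPa
Step 3: Blend tensile strength = 138.6 + 291.2 = 429.8 MPa

429.8 MPa


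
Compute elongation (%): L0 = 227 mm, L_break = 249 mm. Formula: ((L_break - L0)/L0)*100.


Formula: Elongation (%) = ((L_break - L0) / L0) * 100
Step 1: Extension = 249 - 227 = 22 mm
Step 2: Elongation = (22 / 227) * 100
Step 3: Elongation = 0.096916 * 100 = 9.6916% ≈ 9.7%

9.7%


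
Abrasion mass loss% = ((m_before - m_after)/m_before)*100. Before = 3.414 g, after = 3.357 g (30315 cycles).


Formula: Mass loss% = ((m_before - m_after) / m_before) * 100
Step 1: Mass loss = 3.414 - 3.357 = 0.057 g
Step 2: Ratio = 0.057 / 3.414 = 0.016696
Step 3: Mass loss% = 0.016696 * 100 = 1.6696% ≈ 1.67%

1.67%


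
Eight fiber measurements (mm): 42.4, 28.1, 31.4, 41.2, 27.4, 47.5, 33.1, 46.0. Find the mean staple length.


Formula: Mean = sum of lengths / count
Sum = 42.4 + 28.1 + 31.4 + 41.2 + 27.4 + 47.5 + 33.1 + 46.0
Sum = 297.1 mm
Mean = 297.1 / 8 = 37.14 mm

37.14 mm


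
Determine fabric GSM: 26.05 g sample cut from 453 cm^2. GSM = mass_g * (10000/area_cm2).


Formula: GSM = mass_g / area_m2
Step 1: Convert area: 453 cm^2 = 453 / 10000 = 0.0453 m^2
Step 2: GSM = 26.05 g / 0.0453 m^2 = 575.1 g/m^2

575.1 g/m^2


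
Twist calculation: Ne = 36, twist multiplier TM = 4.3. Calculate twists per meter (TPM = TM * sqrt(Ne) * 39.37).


Formula: TPM = TM * sqrt(Ne) * 39.37
Step 1: sqrt(Ne) = sqrt(36) = 6
Step 2: TM * sqrt(Ne) = 4.3 * 6 = 25.8
Step 3: TPM = 25.8 * 39.37 = 1016 twists/m

1016 twists/m


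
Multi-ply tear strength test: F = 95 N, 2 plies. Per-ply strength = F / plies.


Formula: Per-ply strength = Total force / Number of plies
Per-ply = 95 N / 2
Per-ply = 47.5 N

47.5 N


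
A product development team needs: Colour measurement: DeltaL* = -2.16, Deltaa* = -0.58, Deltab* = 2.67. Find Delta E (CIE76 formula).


Formula: Delta E = sqrt(dL*^2 + da*^2 + db*^2)
Step 1: dL*^2 = (-2.16)^2 = 4.6656
Step 2: da*^2 = (-0.58)^2 = 0.3364
Step 3: db*^2 = 2.67^2 = 7.1289
Step 4: Sum = 4.6656 + 0.3364 + 7.1289 = 12.1309
Step 5: Delta E = sqrt(12.1309) = 3.48

3.48 Delta E


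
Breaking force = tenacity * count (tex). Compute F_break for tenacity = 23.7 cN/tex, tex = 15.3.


Formula: Breaking force = Tenacity * Linear density
F = 23.7 cN/tex * 15.3 tex
F = 362.61 cN

362.61 cN


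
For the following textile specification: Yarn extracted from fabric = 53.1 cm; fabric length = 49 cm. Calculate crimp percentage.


Formula: Crimp% = ((L_yarn - L_fabric) / L_fabric) * 100
Step 1: Extension = 53.1 - 49 = 4.1 cm
Step 2: Crimp% = (4.1 / 49) * 100
Step 3: Crimp% = 0.083673 * 100 = 8.3673% ≈ 8.4%

8.4%


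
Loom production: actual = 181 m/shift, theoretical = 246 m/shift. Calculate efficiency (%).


Formula: Efficiency% = (Actual output / Theoretical output) * 100
Efficiency% = (181 / 246) * 100
Efficiency% = 0.735772 * 100 = 73.5772% ≈ 73.6%

73.6%


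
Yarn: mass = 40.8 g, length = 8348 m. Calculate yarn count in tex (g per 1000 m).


Formula: Tex = (mass_g / length_m) * 1000
Substituting: Tex = (40.8 / 8348) * 1000
Intermediate: 40.8 / 8348 = 0.0048874 g/m
Tex = 0.0048874 * 1000 = 4.89 tex

4.89 tex


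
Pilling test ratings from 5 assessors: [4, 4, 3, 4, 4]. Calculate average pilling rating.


Formula: Mean = sum / count
Sum = 4 + 4 + 3 + 4 + 4 = 19
Mean = 19 / 5 = 3.8

3.8


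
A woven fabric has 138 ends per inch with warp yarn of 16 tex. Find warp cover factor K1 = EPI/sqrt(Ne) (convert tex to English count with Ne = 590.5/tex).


Formula: K1 = EPI / sqrt(Ne), with Ne = 590.5 / tex_warp
Step 1: Ne = 590.5 / 16 = 36.906
Step 2: sqrt(Ne) = sqrt(36.906) = 6.075
Step 3: K1 = 138 / 6.075 = 22.7

22.7


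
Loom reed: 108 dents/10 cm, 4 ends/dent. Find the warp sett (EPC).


Formula: EPC = (dents per 10 cm * ends per dent) / 10
Step 1: Total ends per 10 cm = 108 * 4 = 432
Step 2: EPC = 432 / 10 = 43.2 ends/cm

43.2 ends/cm


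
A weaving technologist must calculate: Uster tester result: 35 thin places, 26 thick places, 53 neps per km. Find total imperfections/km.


Formula: Total = thin places + thick places + neps
Total = 35 + 26 + 53
Total = 114 imperfections/km

114 imperfections/km


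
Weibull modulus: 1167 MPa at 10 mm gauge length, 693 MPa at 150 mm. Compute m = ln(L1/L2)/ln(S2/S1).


Formula: m = ln(L1/L2) / ln(S2/S1)
Step 1: ln(L1/L2) = ln(10/150) = -2.70805
Step 2: S2/S1 = 693/1167 = 0.59383
Step 3: ln(S2/S1) = ln(0.59383) = -0.52116
Step 4: m = -2.70805 / -0.52116 = 5.20

5.20 (Weibull m)


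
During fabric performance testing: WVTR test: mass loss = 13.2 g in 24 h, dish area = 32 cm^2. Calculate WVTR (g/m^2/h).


Formula: WVTR = mass_loss / (area * time)
Step 1: Convert area: 32 cm^2 = 0.0032 m^2
Step 2: WVTR = 13.2 g / (0.0032 m^2 * 24 h)
Step 3: WVTR = 13.2 / 0.0768 = 171.9 g/m^2/h

171.9 g/m^2/h


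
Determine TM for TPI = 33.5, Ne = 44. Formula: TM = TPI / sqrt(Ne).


Formula: TM = TPI / sqrt(Ne)
Step 1: sqrt(Ne) = sqrt(44) = 6.6332
Step 2: TM = 33.5 / 6.6332 = 5.05

5.05 TM


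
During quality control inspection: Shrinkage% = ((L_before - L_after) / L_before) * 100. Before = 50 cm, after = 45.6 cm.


Formula: Shrinkage% = ((L_before - L_after) / L_before) * 100
Step 1: Shrinkage = 50 - 45.6 = 4.4 cm
Step 2: Shrinkage% = (4.4 / 50) * 100
Step 3: Shrinkage% = 0.088 * 100 = 8.8%

8.8%


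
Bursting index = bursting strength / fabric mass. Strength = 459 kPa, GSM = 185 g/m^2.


Formula: Bursting Index = Bursting Strength / Fabric GSM
BI = 459 kPa / 185 g/m^2
BI = 2.481 kPa/(g/m^2)

2.481 kPa/(g/m^2)


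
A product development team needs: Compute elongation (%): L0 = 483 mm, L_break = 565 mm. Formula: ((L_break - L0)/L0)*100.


Formula: Elongation (%) = ((L_break - L0) / L0) * 100
Step 1: Extension = 565 - 483 = 82 mm
Step 2: Elongation = (82 / 483) * 100
Step 3: Elongation = 0.169772 * 100 = 16.9772% ≈ 17.0%

17.0%


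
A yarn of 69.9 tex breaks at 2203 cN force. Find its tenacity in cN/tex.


Formula: Tenacity = Breaking force / Linear density
Tenacity = 2203 cN / 69.9 tex
Tenacity = 31.52 cN/tex

31.52 cN/tex


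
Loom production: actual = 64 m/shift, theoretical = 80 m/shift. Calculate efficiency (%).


Formula: Efficiency% = (Actual output / Theoretical output) * 100
Efficiency% = (64 / 80) * 100
Efficiency% = 0.8 * 100 = 80.0%

80.0%


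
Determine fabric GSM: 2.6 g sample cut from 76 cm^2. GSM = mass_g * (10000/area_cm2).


Formula: GSM = mass_g / area_m2
Step 1: Convert area: 76 cm^2 = 76 / 10000 = 0.0076 m^2
Step 2: GSM = 2.6 g / 0.0076 m^2 = 342.1 g/m^2

342.1 g/m^2


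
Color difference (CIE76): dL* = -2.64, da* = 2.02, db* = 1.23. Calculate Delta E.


Formula: Delta E = sqrt(dL*^2 + da*^2 + db*^2)
Step 1: dL*^2 = (-2.64)^2 = 6.9696
Step 2: da*^2 = 2.02^2 = 4.0804
Step 3: db*^2 = 1.23^2 = 1.5129
Step 4: Sum = 6.9696 + 4.0804 + 1.5129 = 12.5629
Step 5: Delta E = sqrt(12.5629) = 3.54

3.54 Delta E


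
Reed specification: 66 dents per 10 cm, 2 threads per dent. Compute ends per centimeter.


Formula: EPC = (dents per 10 cm * ends per dent) / 10
Step 1: Total ends per 10 cm = 66 * 2 = 132
Step 2: EPC = 132 / 10 = 13.2 ends/cm

13.2 ends/cm


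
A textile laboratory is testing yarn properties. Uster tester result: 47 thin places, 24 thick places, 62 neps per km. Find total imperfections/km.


Formula: Total = thin places + thick places + neps
Total = 47 + 24 + 62
Total = 133 imperfections/km

133 imperfections/km


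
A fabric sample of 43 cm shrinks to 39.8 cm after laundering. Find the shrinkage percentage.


Formula: Shrinkage% = ((L_before - L_after) / L_before) * 100
Step 1: Shrinkage = 43 - 39.8 = 3.2 cm
Step 2: Shrinkage% = (3.2 / 43) * 100
Step 3: Shrinkage% = 0.074419 * 100 = 7.4419% ≈ 7.4%

7.4%


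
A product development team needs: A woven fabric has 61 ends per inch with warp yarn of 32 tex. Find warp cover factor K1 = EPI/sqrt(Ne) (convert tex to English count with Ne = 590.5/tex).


Formula: K1 = EPI / sqrt(Ne), with Ne = 590.5 / tex_warp
Step 1: Ne = 590.5 / 32 = 18.453
Step 2: sqrt(Ne) = sqrt(18.453) = 4.2957
Step 3: K1 = 61 / 4.2957 = 14.2

14.2


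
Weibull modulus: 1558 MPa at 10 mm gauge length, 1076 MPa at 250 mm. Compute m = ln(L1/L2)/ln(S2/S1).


Formula: m = ln(L1/L2) / ln(S2/S1)
Step 1: ln(L1/L2) = ln(10/250) = -3.21888
Step 2: S2/S1 = 1076/1558 = 0.69063
Step 3: ln(S2/S1) = ln(0.69063) = -0.37015
Step 4: m = -3.21888 / -0.37015 = 8.70

8.70 (Weibull m)


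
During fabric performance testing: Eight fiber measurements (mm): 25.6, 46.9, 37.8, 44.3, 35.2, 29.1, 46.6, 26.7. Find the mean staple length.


Formula: Mean = sum of lengths / count
Sum = 25.6 + 46.9 + 37.8 + 44.3 + 35.2 + 29.1 + 46.6 + 26.7
Sum = 292.2 mm
Mean = 292.2 / 8 = 36.53 mm

36.53 mm


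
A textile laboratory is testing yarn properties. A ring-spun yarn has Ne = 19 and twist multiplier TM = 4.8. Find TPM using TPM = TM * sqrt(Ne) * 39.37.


Formula: TPM = TM * sqrt(Ne) * 39.37
Step 1: sqrt(Ne) = sqrt(19) = 4.3589
Step 2: TM * sqrt(Ne) = 4.8 * 4.3589 = 20.9227
Step 3: TPM = 20.9227 * 39.37 = 824 twists/m

824 twists/m


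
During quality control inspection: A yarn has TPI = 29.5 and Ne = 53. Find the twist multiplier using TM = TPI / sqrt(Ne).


Formula: TM = TPI / sqrt(Ne)
Step 1: sqrt(Ne) = sqrt(53) = 7.2801
Step 2: TM = 29.5 / 7.2801 = 4.05

4.05 TM


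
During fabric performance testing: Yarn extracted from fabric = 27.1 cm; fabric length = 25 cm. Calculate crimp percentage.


Formula: Crimp% = ((L_yarn - L_fabric) / L_fabric) * 100
Step 1: Extension = 27.1 - 25 = 2.1 cm
Step 2: Crimp% = (2.1 / 25) * 100
Step 3: Crimp% = 0.084 * 100 = 8.4%

8.4%


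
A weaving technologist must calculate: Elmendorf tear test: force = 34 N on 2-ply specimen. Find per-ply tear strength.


Formula: Per-ply strength = Total force / Number of plies
Per-ply = 34 N / 2
Per-ply = 17 N

17 N


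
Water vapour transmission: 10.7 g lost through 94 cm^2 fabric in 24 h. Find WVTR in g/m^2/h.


Formula: WVTR = mass_loss / (area * time)
Step 1: Convert area: 94 cm^2 = 0.0094 m^2
Step 2: WVTR = 10.7 g / (0.0094 m^2 * 24 h)
Step 3: WVTR = 10.7 / 0.2256 = 47.4 g/m^2/h

47.4 g/m^2/h


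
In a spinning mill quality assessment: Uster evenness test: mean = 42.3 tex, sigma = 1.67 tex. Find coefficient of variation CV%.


Formula: CV% = (standard deviation / mean) * 100
Step 1: Ratio = 1.67 / 42.3 = 0.03948
Step 2: CV% = 0.03948 * 100 = 3.948% ≈ 3.9%

3.9%


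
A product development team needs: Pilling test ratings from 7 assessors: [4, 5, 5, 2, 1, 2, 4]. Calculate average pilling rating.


Formula: Mean = sum / count
Sum = 4 + 5 + 5 + 2 + 1 + 2 + 4 = 23
Mean = 23 / 7 = 3.3

3.3


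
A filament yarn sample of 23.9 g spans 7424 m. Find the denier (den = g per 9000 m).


Formula: den = (mass_g / length_m) * 9000
Substituting: den = (23.9 / 7424) * 9000
Intermediate: 23.9 / 7424 = 0.00321929 g/m
den = 0.00321929 * 9000 = 29.0 denier

29.0 denier


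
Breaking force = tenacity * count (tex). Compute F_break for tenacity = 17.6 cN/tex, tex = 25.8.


Formula: Breaking force = Tenacity * Linear density
F = 17.6 cN/tex * 25.8 tex
F = 454.08 cN

454.08 cN


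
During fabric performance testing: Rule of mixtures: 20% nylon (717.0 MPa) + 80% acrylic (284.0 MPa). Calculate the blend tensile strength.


Formula: Blend property = (fraction_A * property_A) + (fraction_B * property_B)
Step 1: Contribution A = 20/100 * 717.0 MPa = 143.4 MPa
Step 2: Contribution B = 80/100 * 284.0 MPa = 227.2 MPa
Step 3: Blend tensile strength = 143.4 + 227.2 = 370.6 MPa

370.6 MPa


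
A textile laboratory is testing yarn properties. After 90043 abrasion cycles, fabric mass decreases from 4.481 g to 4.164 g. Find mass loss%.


Formula: Mass loss% = ((m_before - m_after) / m_before) * 100
Step 1: Mass loss = 4.481 - 4.164 = 0.317 g
Step 2: Ratio = 0.317 / 4.481 = 0.0707431
Step 3: Mass loss% = 0.0707431 * 100 = 7.07431% ≈ 7.07%

7.07%


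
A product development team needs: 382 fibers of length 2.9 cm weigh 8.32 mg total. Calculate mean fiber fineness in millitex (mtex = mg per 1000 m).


Formula: fineness (mtex) = mass (mg) / total length (km) = (mass_mg / total_length_m) * 1000
Step 1: Convert fiber length: 2.9 cm = 0.029 m
Step 2: Total fiber length = 382 * 0.029 = 11.078 m
Step 3: Linear density = 8.32 mg / 11.078 m = 0.7510 mg/m
Step 4: fineness = 0.7510 * 1000 = 751.0 mtex

751.0 mtex


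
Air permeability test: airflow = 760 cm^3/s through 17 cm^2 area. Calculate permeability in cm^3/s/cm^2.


Formula: Air Permeability = Airflow / Test Area
AP = 760 cm^3/s / 17 cm^2
AP = 44.7 cm^3/s/cm^2

44.7 cm^3/s/cm^2


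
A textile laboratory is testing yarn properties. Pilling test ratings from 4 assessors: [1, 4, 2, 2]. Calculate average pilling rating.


Formula: Mean = sum / count
Sum = 1 + 4 + 2 + 2 = 9
Mean = 9 / 4 = 2.3

2.3


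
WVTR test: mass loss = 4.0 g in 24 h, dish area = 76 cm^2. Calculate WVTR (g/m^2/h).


Formula: WVTR = mass_loss / (area * time)
Step 1: Convert area: 76 cm^2 = 0.0076 m^2
Step 2: WVTR = 4.0 g / (0.0076 m^2 * 24 h)
Step 3: WVTR = 4.0 / 0.1824 = 21.9 g/m^2/h

21.9 g/m^2/h


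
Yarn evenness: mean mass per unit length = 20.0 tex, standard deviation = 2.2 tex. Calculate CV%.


Formula: CV% = (standard deviation / mean) * 100
Step 1: Ratio = 2.2 / 20.0 = 0.11
Step 2: CV% = 0.11 * 100 = 11.0%

11.0%


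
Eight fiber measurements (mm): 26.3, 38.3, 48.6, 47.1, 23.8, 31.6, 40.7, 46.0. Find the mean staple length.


Formula: Mean = sum of lengths / count
Sum = 26.3 + 38.3 + 48.6 + 47.1 + 23.8 + 31.6 + 40.7 + 46.0
Sum = 302.4 mm
Mean = 302.4 / 8 = 37.80 mm

37.80 mm


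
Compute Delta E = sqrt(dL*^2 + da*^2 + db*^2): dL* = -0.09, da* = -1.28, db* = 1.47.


Formula: Delta E = sqrt(dL*^2 + da*^2 + db*^2)
Step 1: dL*^2 = (-0.09)^2 = 0.0081
Step 2: da*^2 = (-1.28)^2 = 1.6384
Step 3: db*^2 = 1.47^2 = 2.1609
Step 4: Sum = 0.0081 + 1.6384 + 2.1609 = 3.8074
Step 5: Delta E = sqrt(3.8074) = 1.95

1.95 Delta E


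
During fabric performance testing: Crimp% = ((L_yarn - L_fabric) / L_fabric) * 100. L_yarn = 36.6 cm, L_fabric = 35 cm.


Formula: Crimp% = ((L_yarn - L_fabric) / L_fabric) * 100
Step 1: Extension = 36.6 - 35 = 1.6 cm
Step 2: Crimp% = (1.6 / 35) * 100
Step 3: Crimp% = 0.045714 * 100 = 4.5714% ≈ 4.6%

4.6%


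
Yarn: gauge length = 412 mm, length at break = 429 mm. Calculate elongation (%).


Formula: Elongation (%) = ((L_break - L0) / L0) * 100
Step 1: Extension = 429 - 412 = 17 mm
Step 2: Elongation = (17 / 412) * 100
Step 3: Elongation = 0.041262 * 100 = 4.1262% ≈ 4.1%

4.1%


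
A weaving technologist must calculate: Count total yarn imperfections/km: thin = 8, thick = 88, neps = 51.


Formula: Total = thin places + thick places + neps
Total = 8 + 88 + 51
Total = 147 imperfections/km

147 imperfections/km


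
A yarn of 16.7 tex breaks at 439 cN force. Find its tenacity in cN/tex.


Formula: Tenacity = Breaking force / Linear density
Tenacity = 439 cN / 16.7 tex
Tenacity = 26.29 cN/tex

26.29 cN/tex


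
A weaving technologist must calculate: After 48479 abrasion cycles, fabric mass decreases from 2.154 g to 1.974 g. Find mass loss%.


Formula: Mass loss% = ((m_before - m_after) / m_before) * 100
Step 1: Mass loss = 2.154 - 1.974 = 0.18 g
Step 2: Ratio = 0.18 / 2.154 = 0.0835655
Step 3: Mass loss% = 0.0835655 * 100 = 8.35655% ≈ 8.36%

8.36%


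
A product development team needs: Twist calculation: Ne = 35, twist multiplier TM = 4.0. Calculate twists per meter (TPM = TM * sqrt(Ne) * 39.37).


Formula: TPM = TM * sqrt(Ne) * 39.37
Step 1: sqrt(Ne) = sqrt(35) = 5.9161
Step 2: TM * sqrt(Ne) = 4.0 * 5.9161 = 23.6644
Step 3: TPM = 23.6644 * 39.37 = 932 twists/m

932 twists/m


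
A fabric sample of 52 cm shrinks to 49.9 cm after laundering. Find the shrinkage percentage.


Formula: Shrinkage% = ((L_before - L_after) / L_before) * 100
Step 1: Shrinkage = 52 - 49.9 = 2.1 cm
Step 2: Shrinkage% = (2.1 / 52) * 100
Step 3: Shrinkage% = 0.040385 * 100 = 4.0385% ≈ 4.0%

4.0%


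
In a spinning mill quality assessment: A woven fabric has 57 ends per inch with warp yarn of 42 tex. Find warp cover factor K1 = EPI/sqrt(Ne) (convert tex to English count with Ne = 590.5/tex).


Formula: K1 = EPI / sqrt(Ne), with Ne = 590.5 / tex_warp
Step 1: Ne = 590.5 / 42 = 14.06
Step 2: sqrt(Ne) = sqrt(14.06) = 3.7497
Step 3: K1 = 57 / 3.7497 = 15.2

15.2


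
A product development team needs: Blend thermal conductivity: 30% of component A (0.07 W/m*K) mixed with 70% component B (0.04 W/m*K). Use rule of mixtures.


Formula: Blend property = (fraction_A * property_A) + (fraction_B * property_B)
Step 1: Contribution A = 30/100 * 0.07 W/m*K = 0.021 W/m*K
Step 2: Contribution B = 70/100 * 0.04 W/m*K = 0.028 W/m*K
Step 3: Blend thermal conductivity = 0.021 + 0.028 = 0.049 W/m*K

0.049 W/m*K


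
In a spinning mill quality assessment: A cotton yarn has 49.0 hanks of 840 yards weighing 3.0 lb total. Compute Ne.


Formula: Ne = hanks / mass_lb
Substituting: Ne = 49.0 / 3.0
Ne = 16.3

16.3 Ne


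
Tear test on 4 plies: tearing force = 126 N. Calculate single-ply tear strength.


Formula: Per-ply strength = Total force / Number of plies
Per-ply = 126 N / 4
Per-ply = 31.5 N

31.5 N


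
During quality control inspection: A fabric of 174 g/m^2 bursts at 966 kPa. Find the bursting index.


Formula: Bursting Index = Bursting Strength / Fabric GSM
BI = 966 kPa / 174 g/m^2
BI = 5.552 kPa/(g/m^2)

5.552 kPa/(g/m^2)


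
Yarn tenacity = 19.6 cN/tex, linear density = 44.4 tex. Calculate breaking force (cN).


Formula: Breaking force = Tenacity * Linear density
F = 19.6 cN/tex * 44.4 tex
F = 870.24 cN

870.24 cN


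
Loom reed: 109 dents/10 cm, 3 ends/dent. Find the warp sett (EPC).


Formula: EPC = (dents per 10 cm * ends per dent) / 10
Step 1: Total ends per 10 cm = 109 * 3 = 327
Step 2: EPC = 327 / 10 = 32.7 ends/cm

32.7 ends/cm


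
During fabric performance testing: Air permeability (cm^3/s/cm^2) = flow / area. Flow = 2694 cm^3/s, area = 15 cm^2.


Formula: Air Permeability = Airflow / Test Area
AP = 2694 cm^3/s / 15 cm^2
AP = 179.6 cm^3/s/cm^2

179.6 cm^3/s/cm^2


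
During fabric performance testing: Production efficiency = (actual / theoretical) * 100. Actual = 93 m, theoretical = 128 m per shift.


Formula: Efficiency% = (Actual output / Theoretical output) * 100
Efficiency% = (93 / 128) * 100
Efficiency% = 0.726563 * 100 = 72.6563% ≈ 72.7%

72.7%


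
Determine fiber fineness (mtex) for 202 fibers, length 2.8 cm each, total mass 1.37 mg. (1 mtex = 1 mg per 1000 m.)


Formula: fineness (mtex) = mass (mg) / total length (km) = (mass_mg / total_length_m) * 1000
Step 1: Convert fiber length: 2.8 cm = 0.028 m
Step 2: Total fiber length = 202 * 0.028 = 5.656 m
Step 3: Linear density = 1.37 mg / 5.656 m = 0.2422 mg/m
Step 4: fineness = 0.2422 * 1000 = 242.2 mtex

242.2 mtex


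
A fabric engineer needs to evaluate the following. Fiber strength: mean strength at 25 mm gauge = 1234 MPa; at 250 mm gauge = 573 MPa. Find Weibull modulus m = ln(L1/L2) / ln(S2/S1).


Formula: m = ln(L1/L2) / ln(S2/S1)
Step 1: ln(L1/L2) = ln(25/250) = -2.30259
Step 2: S2/S1 = 573/1234 = 0.46434
Step 3: ln(S2/S1) = ln(0.46434) = -0.76714
Step 4: m = -2.30259 / -0.76714 = 3.00

3.00 (Weibull m)


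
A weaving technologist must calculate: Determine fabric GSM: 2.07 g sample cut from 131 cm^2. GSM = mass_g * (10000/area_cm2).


Formula: GSM = mass_g / area_m2
Step 1: Convert area: 131 cm^2 = 131 / 10000 = 0.0131 m^2
Step 2: GSM = 2.07 g / 0.0131 m^2 = 158.0 g/m^2

158.0 g/m^2


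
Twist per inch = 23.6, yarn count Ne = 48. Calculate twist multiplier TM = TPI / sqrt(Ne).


Formula: TM = TPI / sqrt(Ne)
Step 1: sqrt(Ne) = sqrt(48) = 6.9282
Step 2: TM = 23.6 / 6.9282 = 3.41

3.41 TM


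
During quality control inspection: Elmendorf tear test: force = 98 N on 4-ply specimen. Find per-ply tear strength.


Formula: Per-ply strength = Total force / Number of plies
Per-ply = 98 N / 4
Per-ply = 24.5 N

24.5 N


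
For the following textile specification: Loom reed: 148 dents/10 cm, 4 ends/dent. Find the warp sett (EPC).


Formula: EPC = (dents per 10 cm * ends per dent) / 10
Step 1: Total ends per 10 cm = 148 * 4 = 592
Step 2: EPC = 592 / 10 = 59.2 ends/cm

59.2 ends/cm


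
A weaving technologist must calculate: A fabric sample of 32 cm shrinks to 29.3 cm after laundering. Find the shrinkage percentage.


Formula: Shrinkage% = ((L_before - L_after) / L_before) * 100
Step 1: Shrinkage = 32 - 29.3 = 2.7 cm
Step 2: Shrinkage% = (2.7 / 32) * 100
Step 3: Shrinkage% = 0.084375 * 100 = 8.4375% ≈ 8.4%

8.4%


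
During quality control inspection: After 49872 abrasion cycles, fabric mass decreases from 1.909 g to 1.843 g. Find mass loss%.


Formula: Mass loss% = ((m_before - m_after) / m_before) * 100
Step 1: Mass loss = 1.909 - 1.843 = 0.066 g
Step 2: Ratio = 0.066 / 1.909 = 0.0345731
Step 3: Mass loss% = 0.0345731 * 100 = 3.45731% ≈ 3.46%

3.46%


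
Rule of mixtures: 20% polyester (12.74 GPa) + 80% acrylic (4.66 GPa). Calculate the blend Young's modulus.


Formula: Blend property = (fraction_A * property_A) + (fraction_B * property_B)
Step 1: Contribution A = 20/100 * 12.74 GPa = 2.548 GPa
Step 2: Contribution B = 80/100 * 4.66 GPa = 3.728 GPa
Step 3: Blend Young's modulus = 2.548 + 3.728 = 6.276 GPa

6.276 GPa


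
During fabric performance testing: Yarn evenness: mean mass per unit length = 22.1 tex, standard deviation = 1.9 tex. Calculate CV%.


Formula: CV% = (standard deviation / mean) * 100
Step 1: Ratio = 1.9 / 22.1 = 0.085973
Step 2: CV% = 0.085973 * 100 = 8.5973% ≈ 8.6%

8.6%


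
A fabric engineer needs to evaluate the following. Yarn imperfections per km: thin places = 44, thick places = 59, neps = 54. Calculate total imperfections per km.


Formula: Total = thin places + thick places + neps
Total = 44 + 59 + 54
Total = 157 imperfections/km

157 imperfections/km


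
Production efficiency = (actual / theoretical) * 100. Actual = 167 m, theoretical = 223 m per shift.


Formula: Efficiency% = (Actual output / Theoretical output) * 100
Efficiency% = (167 / 223) * 100
Efficiency% = 0.748879 * 100 = 74.8879% ≈ 74.9%

74.9%


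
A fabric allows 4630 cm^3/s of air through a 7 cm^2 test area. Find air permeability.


Formula: Air Permeability = Airflow / Test Area
AP = 4630 cm^3/s / 7 cm^2
AP = 661.4 cm^3/s/cm^2

661.4 cm^3/s/cm^2


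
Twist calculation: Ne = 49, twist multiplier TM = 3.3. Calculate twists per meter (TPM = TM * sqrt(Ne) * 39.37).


Formula: TPM = TM * sqrt(Ne) * 39.37
Step 1: sqrt(Ne) = sqrt(49) = 7
Step 2: TM * sqrt(Ne) = 3.3 * 7 = 23.1
Step 3: TPM = 23.1 * 39.37 = 909 twists/m

909 twists/m


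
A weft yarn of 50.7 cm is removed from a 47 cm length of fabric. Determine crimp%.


Formula: Crimp% = ((L_yarn - L_fabric) / L_fabric) * 100
Step 1: Extension = 50.7 - 47 = 3.7 cm
Step 2: Crimp% = (3.7 / 47) * 100
Step 3: Crimp% = 0.078723 * 100 = 7.8723% ≈ 7.9%

7.9%


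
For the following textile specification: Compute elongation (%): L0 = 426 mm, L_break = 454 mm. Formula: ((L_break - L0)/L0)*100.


Formula: Elongation (%) = ((L_break - L0) / L0) * 100
Step 1: Extension = 454 - 426 = 28 mm
Step 2: Elongation = (28 / 426) * 100
Step 3: Elongation = 0.065728 * 100 = 6.5728% ≈ 6.6%

6.6%


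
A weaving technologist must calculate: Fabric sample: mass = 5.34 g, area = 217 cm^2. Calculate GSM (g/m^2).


Formula: GSM = mass_g / area_m2
Step 1: Convert area: 217 cm^2 = 217 / 10000 = 0.0217 m^2
Step 2: GSM = 5.34 g / 0.0217 m^2 = 246.1 g/m^2

246.1 g/m^2


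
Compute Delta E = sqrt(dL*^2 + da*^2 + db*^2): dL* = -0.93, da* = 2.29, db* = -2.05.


Formula: Delta E = sqrt(dL*^2 + da*^2 + db*^2)
Step 1: dL*^2 = (-0.93)^2 = 0.8649
Step 2: da*^2 = 2.29^2 = 5.2441
Step 3: db*^2 = (-2.05)^2 = 4.2025
Step 4: Sum = 0.8649 + 5.2441 + 4.2025 = 10.3115
Step 5: Delta E = sqrt(10.3115) = 3.21

3.21 Delta E


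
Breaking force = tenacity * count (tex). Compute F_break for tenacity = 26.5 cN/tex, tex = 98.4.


Formula: Breaking force = Tenacity * Linear density
F = 26.5 cN/tex * 98.4 tex
F = 2607.60 cN

2607.60 cN


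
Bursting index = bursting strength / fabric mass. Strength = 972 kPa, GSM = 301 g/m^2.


Formula: Bursting Index = Bursting Strength / Fabric GSM
BI = 972 kPa / 301 g/m^2
BI = 3.229 kPa/(g/m^2)

3.229 kPa/(g/m^2)


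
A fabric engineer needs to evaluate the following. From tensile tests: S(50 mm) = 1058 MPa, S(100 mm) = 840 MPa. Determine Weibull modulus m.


Formula: m = ln(L1/L2) / ln(S2/S1)
Step 1: ln(L1/L2) = ln(50/100) = -0.69315
Step 2: S2/S1 = 840/1058 = 0.79395
Step 3: ln(S2/S1) = ln(0.79395) = -0.23073
Step 4: m = -0.69315 / -0.23073 = 3.00

3.00 (Weibull m)


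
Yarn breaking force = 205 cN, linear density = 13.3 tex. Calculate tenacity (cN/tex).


Formula: Tenacity = Breaking force / Linear density
Tenacity = 205 cN / 13.3 tex
Tenacity = 15.41 cN/tex

15.41 cN/tex


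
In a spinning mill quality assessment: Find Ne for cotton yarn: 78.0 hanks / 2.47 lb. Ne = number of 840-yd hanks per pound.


Formula: Ne = hanks / mass_lb
Substituting: Ne = 78.0 / 2.47
Ne = 31.6

31.6 Ne


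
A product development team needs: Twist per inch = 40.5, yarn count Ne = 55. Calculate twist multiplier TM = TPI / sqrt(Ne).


Formula: TM = TPI / sqrt(Ne)
Step 1: sqrt(Ne) = sqrt(55) = 7.4162
Step 2: TM = 40.5 / 7.4162 = 5.46

5.46 TM


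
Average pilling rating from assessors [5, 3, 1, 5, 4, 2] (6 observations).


Formula: Mean = sum / count
Sum = 5 + 3 + 1 + 5 + 4 + 2 = 20
Mean = 20 / 6 = 3.3

3.3


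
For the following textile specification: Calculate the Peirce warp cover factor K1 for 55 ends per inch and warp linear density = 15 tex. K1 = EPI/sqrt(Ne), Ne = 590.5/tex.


Formula: K1 = EPI / sqrt(Ne), with Ne = 590.5 / tex_warp
Step 1: Ne = 590.5 / 15 = 39.367
Step 2: sqrt(Ne) = sqrt(39.367) = 6.2743
Step 3: K1 = 55 / 6.2743 = 8.8

8.8


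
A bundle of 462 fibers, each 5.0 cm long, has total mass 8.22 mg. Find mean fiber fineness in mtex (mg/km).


Formula: fineness (mtex) = mass (mg) / total length (km) = (mass_mg / total_length_m) * 1000
Step 1: Convert fiber length: 5.0 cm = 0.05 m
Step 2: Total fiber length = 462 * 0.05 = 23.1 m
Step 3: Linear density = 8.22 mg / 23.1 m = 0.3558 mg/m
Step 4: fineness = 0.3558 * 1000 = 355.8 mtex

355.8 mtex


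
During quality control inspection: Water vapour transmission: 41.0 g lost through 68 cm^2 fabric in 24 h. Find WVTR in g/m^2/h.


Formula: WVTR = mass_loss / (area * time)
Step 1: Convert area: 68 cm^2 = 0.0068 m^2
Step 2: WVTR = 41.0 g / (0.0068 m^2 * 24 h)
Step 3: WVTR = 41.0 / 0.1632 = 251.2 g/m^2/h

251.2 g/m^2/h


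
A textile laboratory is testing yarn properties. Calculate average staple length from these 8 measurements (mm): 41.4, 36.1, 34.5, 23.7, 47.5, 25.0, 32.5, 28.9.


Formula: Mean = sum of lengths / count
Sum = 41.4 + 36.1 + 34.5 + 23.7 + 47.5 + 25.0 + 32.5 + 28.9
Sum = 269.6 mm
Mean = 269.6 / 8 = 33.70 mm

33.70 mm
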